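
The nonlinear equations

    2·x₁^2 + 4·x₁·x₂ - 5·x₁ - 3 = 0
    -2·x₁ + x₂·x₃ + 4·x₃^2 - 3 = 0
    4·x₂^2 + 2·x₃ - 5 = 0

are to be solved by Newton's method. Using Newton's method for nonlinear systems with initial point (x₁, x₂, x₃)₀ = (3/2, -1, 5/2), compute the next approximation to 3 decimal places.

(-2.138, -0.819, 1.225)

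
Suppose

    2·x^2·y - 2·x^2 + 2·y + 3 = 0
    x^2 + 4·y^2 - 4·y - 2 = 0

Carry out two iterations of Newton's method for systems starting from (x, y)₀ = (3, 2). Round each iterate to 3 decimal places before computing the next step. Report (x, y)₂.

(2.008, 0.601)

At (3, 2): F = (25.000, 15.000).
Jacobian J = [[4·x·y - 4·x, 2·x^2 + 2], [2·x, 8·y - 4]].
At the point, J = [[12.000, 20.000], [6.000, 12.000]] (det J = 24.000).
Solving J·Δ = −F gives Δ = (0.000, -1.250).
Then the next iterate is (x, y)₁ = (3.000, 0.750).
Round to (3.000, 0.750) and repeat: F = (0.000, 6.250), J = [[-3.000, 20.000], [6.000, 2.000]].
Δ = (-0.992, -0.149), so (x, y)₂ = (2.008, 0.601).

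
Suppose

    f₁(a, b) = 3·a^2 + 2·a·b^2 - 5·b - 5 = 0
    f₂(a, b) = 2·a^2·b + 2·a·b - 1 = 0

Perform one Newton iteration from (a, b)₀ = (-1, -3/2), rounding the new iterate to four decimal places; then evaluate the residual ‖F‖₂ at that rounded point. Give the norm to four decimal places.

1.0060

At (-1, -3/2): F = (1.0000, -1.0000).
Jacobian J = [[6·a + 2·b^2, 4·a·b - 5], [4·a·b + 2·b, 2·a^2 + 2·a]].
At the point, J = [[-1.5000, 1.0000], [3.0000, 0.0000]] (det J = -3.0000).
Solving J·Δ = −F gives Δ = (0.3333, -0.5000).
Then the next iterate is (a, b)₁ = (-0.6667, -2.0000).
Re-evaluating at (-0.6667, -2.0000): F = (0.999867, -0.111156), so ‖F‖₂ = 1.0060.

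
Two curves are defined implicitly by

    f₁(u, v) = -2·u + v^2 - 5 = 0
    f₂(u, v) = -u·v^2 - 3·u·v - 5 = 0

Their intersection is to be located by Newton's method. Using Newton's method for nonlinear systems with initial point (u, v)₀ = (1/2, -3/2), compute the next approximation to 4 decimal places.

(2.2222, -3.8981)

At (1/2, -3/2): F = (-3.7500, -3.8750).
Jacobian J = [[-2, 2·v], [-v^2 - 3·v, -2·u·v - 3·u]].
At the point, J = [[-2.0000, -3.0000], [2.2500, 0.0000]] (det J = 6.7500).
Solving J·Δ = −F gives Δ = (1.7222, -2.3981).
Then the next iterate is (u, v)₁ = (2.2222, -3.8981).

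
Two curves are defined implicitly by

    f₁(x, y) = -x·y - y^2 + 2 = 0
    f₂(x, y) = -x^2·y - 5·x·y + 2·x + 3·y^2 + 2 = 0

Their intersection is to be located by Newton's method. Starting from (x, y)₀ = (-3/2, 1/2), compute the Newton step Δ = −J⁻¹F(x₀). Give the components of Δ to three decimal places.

(4.203, -0.797)

At (-3/2, 1/2): F = (2.500, 2.375).
Jacobian J = [[-y, -x - 2·y], [-2·x·y - 5·y + 2, -x^2 - 5·x + 6·y]].
At the point, J = [[-0.500, 0.500], [1.000, 8.250]] (det J = -4.625).
Solving J·Δ = −F gives Δ = (4.203, -0.797).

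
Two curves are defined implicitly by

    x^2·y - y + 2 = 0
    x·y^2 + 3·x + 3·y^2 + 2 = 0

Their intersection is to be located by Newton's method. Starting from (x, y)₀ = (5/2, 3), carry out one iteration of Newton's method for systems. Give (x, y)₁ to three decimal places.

(1.861, 1.444)

At (5/2, 3): F = (17.750, 59.000).
Jacobian J = [[2·x·y, x^2 - 1], [y^2 + 3, 2·x·y + 6·y]].
At the point, J = [[15.000, 5.250], [12.000, 33.000]] (det J = 432.000).
Solving J·Δ = −F gives Δ = (-0.639, -1.556).
Then the next iterate is (x, y)₁ = (1.861, 1.444).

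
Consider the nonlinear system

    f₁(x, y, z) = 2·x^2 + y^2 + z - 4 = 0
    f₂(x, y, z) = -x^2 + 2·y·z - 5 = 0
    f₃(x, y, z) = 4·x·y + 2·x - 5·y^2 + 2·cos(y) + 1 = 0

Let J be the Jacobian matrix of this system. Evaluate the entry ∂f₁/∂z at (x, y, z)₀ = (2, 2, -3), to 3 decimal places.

1.000

∂f₁/∂z = 1.
At (2, 2, -3) this is 1.000.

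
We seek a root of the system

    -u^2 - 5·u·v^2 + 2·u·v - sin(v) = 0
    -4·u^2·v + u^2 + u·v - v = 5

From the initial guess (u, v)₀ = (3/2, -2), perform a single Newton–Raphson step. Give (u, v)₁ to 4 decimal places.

(1.2379, -1.0943)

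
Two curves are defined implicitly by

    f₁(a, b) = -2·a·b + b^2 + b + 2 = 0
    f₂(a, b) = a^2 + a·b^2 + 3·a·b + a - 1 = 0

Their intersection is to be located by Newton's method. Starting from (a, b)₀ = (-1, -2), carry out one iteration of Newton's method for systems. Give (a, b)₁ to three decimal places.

(-2.000, -6.000)

At (-1, -2): F = (0.000, 1.000).
Jacobian J = [[-2·b, -2·a + 2·b + 1], [2·a + b^2 + 3·b + 1, 2·a·b + 3·a]].
At the point, J = [[4.000, -1.000], [-3.000, 1.000]] (det J = 1.000).
Solving J·Δ = −F gives Δ = (-1.000, -4.000).
Then the next iterate is (a, b)₁ = (-2.000, -6.000).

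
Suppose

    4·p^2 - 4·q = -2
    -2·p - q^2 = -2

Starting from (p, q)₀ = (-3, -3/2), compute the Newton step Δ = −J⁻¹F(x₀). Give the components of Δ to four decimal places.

At (-3, -3/2): F = (44.0000, 5.7500).
Jacobian J = [[8·p, -4], [-2, -2·q]].
At the point, J = [[-24.0000, -4.0000], [-2.0000, 3.0000]] (det J = -80.0000).
Solving J·Δ = −F gives Δ = (1.9375, -0.6250).

(1.9375, -0.6250)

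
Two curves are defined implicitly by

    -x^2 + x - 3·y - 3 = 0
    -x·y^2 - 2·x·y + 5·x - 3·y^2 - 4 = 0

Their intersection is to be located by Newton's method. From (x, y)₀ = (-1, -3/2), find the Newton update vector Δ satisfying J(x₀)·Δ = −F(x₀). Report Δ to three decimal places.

(1.297, 1.130)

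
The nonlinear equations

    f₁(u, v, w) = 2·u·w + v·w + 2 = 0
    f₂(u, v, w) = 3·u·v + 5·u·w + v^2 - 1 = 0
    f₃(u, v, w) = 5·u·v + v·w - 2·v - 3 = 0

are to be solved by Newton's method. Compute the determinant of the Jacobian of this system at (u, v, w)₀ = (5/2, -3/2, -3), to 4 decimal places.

578.2500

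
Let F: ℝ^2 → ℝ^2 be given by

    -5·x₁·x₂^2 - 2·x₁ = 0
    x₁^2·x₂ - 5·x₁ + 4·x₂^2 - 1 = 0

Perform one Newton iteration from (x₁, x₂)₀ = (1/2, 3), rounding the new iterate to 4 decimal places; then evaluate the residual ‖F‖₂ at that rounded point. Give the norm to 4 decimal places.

10.1607

At (1/2, 3): F = (-23.5000, 33.2500).
Jacobian J = [[-5·x₂^2 - 2, -10·x₁·x₂], [2·x₁·x₂ - 5, x₁^2 + 8·x₂]].
At the point, J = [[-47.0000, -15.0000], [-2.0000, 24.2500]] (det J = -1169.7500).
Solving J·Δ = −F gives Δ = (-0.0608, -1.3761).
Then the next iterate is (x₁, x₂)₁ = (0.4392, 1.6239).
Re-evaluating at (0.4392, 1.6239): F = (-6.669364, 7.665450), so ‖F‖₂ = 10.1607.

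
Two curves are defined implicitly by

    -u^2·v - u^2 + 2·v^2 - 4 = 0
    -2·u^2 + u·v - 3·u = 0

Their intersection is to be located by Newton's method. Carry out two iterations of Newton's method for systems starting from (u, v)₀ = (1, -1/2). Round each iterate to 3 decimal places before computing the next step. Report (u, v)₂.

(0.010, -1.421)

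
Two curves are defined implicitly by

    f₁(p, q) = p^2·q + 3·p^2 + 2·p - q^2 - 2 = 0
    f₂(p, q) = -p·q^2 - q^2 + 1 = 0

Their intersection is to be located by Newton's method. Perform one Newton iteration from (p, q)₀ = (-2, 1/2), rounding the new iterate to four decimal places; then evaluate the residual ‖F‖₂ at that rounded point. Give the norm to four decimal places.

At (-2, 1/2): F = (7.7500, 1.2500).
Jacobian J = [[2·p·q + 6·p + 2, p^2 - 2·q], [-q^2, -2·p·q - 2·q]].
At the point, J = [[-12.0000, 3.0000], [-0.2500, 1.0000]] (det J = -11.2500).
Solving J·Δ = −F gives Δ = (0.3556, -1.1611).
Then the next iterate is (p, q)₁ = (-1.6444, -0.6611).
Re-evaluating at (-1.6444, -0.6611): F = (0.598653, 1.281637), so ‖F‖₂ = 1.4146.

1.4146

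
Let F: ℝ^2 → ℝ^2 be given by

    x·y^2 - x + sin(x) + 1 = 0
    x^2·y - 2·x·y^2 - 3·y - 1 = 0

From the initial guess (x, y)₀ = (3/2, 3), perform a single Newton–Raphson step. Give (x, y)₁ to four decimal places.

At (3/2, 3): F = (13.997495, -30.2500).
Jacobian J = [[y^2 + cos(x) - 1, 2·x·y], [2·x·y - 2·y^2, x^2 - 4·x·y - 3]].
At the point, J = [[8.070737, 9.0000], [-9.0000, -18.7500]] (det J = -70.326323).
Solving J·Δ = −F gives Δ = (0.1393, -1.6802).
Then the next iterate is (x, y)₁ = (1.6393, 1.3198).

(1.6393, 1.3198)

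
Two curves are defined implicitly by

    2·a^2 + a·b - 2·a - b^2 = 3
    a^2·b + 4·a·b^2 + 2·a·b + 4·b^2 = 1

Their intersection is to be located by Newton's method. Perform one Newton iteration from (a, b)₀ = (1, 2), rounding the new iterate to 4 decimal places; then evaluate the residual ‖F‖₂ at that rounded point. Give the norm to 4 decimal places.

At (1, 2): F = (-5.0000, 37.0000).
Jacobian J = [[4·a + b - 2, a - 2·b], [2·a·b + 4·b^2 + 2·b, a^2 + 8·a·b + 2·a + 8·b]].
At the point, J = [[4.0000, -3.0000], [24.0000, 35.0000]] (det J = 212.0000).
Solving J·Δ = −F gives Δ = (0.3019, -1.2642).
Then the next iterate is (a, b)₁ = (1.3019, 0.7358).
Re-evaluating at (1.3019, 0.7358): F = (-1.797376, 7.148025), so ‖F‖₂ = 7.3705.

7.3705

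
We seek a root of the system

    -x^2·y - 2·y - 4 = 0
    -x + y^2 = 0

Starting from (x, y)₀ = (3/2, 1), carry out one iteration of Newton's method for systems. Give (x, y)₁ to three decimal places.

(-0.317, 0.341)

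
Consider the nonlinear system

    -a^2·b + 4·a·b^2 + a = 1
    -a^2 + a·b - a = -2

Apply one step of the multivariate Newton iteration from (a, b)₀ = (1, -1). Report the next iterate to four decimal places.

(0.8621, -0.5517)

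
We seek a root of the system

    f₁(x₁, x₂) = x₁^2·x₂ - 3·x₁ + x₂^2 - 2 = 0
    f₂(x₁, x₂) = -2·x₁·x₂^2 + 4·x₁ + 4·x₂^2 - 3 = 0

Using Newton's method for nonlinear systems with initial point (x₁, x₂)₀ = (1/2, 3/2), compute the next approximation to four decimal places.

(-1.7368, 0.7368)

At (1/2, 3/2): F = (-0.8750, 5.7500).
Jacobian J = [[2·x₁·x₂ - 3, x₁^2 + 2·x₂], [-2·x₂^2 + 4, -4·x₁·x₂ + 8·x₂]].
At the point, J = [[-1.5000, 3.2500], [-0.5000, 9.0000]] (det J = -11.8750).
Solving J·Δ = −F gives Δ = (-2.2368, -0.7632).
Then the next iterate is (x₁, x₂)₁ = (-1.7368, 0.7368).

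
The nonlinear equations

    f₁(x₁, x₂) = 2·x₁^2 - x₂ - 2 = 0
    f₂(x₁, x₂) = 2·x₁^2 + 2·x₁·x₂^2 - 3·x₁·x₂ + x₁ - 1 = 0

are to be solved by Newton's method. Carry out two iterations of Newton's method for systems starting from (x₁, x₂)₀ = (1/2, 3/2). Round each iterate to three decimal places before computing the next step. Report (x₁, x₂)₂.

At (1/2, 3/2): F = (-3.000, 0.000).
Jacobian J = [[4·x₁, -1], [4·x₁ + 2·x₂^2 - 3·x₂ + 1, 4·x₁·x₂ - 3·x₁]].
At the point, J = [[2.000, -1.000], [3.000, 1.500]] (det J = 6.000).
Solving J·Δ = −F gives Δ = (0.750, -1.500).
Then the next iterate is (x₁, x₂)₁ = (1.250, 0.000).
Round to (1.250, 0.000) and repeat: F = (1.125, 3.375), J = [[5.000, -1.000], [6.000, -3.750]].
Δ = (-0.066, 0.794), so (x₁, x₂)₂ = (1.184, 0.794).

(1.184, 0.794)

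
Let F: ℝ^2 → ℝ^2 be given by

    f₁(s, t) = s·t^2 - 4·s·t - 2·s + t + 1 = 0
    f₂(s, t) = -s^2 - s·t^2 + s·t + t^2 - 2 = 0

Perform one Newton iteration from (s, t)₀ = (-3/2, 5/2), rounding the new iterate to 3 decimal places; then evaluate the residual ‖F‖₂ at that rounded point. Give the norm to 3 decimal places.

0.994

At (-3/2, 5/2): F = (12.125, 7.625).
Jacobian J = [[t^2 - 4·t - 2, 2·s·t - 4·s + 1], [-2·s - t^2 + t, -2·s·t + s + 2·t]].
At the point, J = [[-5.750, -0.500], [-0.750, 11.000]] (det J = -63.625).
Solving J·Δ = −F gives Δ = (2.156, -0.546).
Then the next iterate is (s, t)₁ = (0.656, 1.954).
Re-evaluating at (0.656, 1.954): F = (-0.98061, 0.16492), so ‖F‖₂ = 0.994.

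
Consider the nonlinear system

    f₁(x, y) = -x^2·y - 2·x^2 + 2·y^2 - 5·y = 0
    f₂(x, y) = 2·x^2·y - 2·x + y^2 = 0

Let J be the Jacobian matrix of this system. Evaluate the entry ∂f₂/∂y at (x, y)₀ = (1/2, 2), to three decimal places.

4.500

∂f₂/∂y = 2·x^2 + 2·y.
At (1/2, 2) this is 4.500.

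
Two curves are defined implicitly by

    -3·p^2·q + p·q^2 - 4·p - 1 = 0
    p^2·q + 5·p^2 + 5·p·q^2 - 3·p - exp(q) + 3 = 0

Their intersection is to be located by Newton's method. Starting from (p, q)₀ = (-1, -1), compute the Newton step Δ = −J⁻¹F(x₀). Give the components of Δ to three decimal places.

At (-1, -1): F = (5.000, 4.63212).
Jacobian J = [[-6·p·q + q^2 - 4, -3·p^2 + 2·p·q], [2·p·q + 10·p + 5·q^2 - 3, p^2 + 10·p·q - exp(q)]].
At the point, J = [[-9.000, -1.000], [-6.000, 10.63212]] (det J = -101.68909).
Solving J·Δ = −F gives Δ = (0.568, -0.115).

(0.568, -0.115)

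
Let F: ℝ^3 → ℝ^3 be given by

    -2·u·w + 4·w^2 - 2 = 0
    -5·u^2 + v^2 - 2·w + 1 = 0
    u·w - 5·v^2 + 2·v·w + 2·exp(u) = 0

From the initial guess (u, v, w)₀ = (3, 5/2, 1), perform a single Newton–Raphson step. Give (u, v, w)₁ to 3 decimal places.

(1.283, 0.260, 1.283)

At (3, 5/2, 1): F = (-4.000, -39.750, 16.92107).
Jacobian J = [[-2·w, 0, -2·u + 8·w], [-10·u, 2·v, -2], [w + 2·exp(u), -10·v + 2·w, u + 2·v]].
At the point, J = [[-2.000, 0.000, 2.000], [-30.000, 5.000, -2.000], [41.17107, -23.000, 8.000]] (det J = 980.28926).
Solving J·Δ = −F gives Δ = (-1.717, -2.240, 0.283).
Then the next iterate is (u, v, w)₁ = (1.283, 0.260, 1.283).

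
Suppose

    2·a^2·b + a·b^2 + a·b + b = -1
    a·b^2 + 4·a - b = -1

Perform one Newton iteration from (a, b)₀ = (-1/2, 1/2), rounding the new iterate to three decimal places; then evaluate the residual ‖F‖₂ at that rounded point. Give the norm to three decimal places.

17.232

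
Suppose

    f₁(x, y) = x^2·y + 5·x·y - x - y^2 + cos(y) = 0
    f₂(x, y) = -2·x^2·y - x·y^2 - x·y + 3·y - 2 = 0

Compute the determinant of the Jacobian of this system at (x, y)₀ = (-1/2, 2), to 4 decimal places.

20.6814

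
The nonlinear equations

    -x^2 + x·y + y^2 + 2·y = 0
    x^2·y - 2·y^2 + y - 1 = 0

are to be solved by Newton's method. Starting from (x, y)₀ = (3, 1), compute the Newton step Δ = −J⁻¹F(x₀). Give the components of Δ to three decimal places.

(-0.931, -0.236)

At (3, 1): F = (-3.000, 7.000).
Jacobian J = [[-2·x + y, x + 2·y + 2], [2·x·y, x^2 - 4·y + 1]].
At the point, J = [[-5.000, 7.000], [6.000, 6.000]] (det J = -72.000).
Solving J·Δ = −F gives Δ = (-0.931, -0.236).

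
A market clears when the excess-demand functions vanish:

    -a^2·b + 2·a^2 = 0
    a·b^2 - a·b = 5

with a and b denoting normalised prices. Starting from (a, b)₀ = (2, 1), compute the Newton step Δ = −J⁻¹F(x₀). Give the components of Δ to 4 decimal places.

At (2, 1): F = (4.0000, -5.0000).
Jacobian J = [[-2·a·b + 4·a, -a^2], [b^2 - b, 2·a·b - a]].
At the point, J = [[4.0000, -4.0000], [0.0000, 2.0000]] (det J = 8.0000).
Solving J·Δ = −F gives Δ = (1.5000, 2.5000).

(1.5000, 2.5000)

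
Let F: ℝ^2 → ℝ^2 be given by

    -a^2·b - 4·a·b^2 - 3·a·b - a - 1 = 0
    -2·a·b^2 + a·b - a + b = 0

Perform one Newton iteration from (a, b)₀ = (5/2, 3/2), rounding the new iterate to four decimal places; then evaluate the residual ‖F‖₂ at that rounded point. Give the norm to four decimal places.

At (5/2, 3/2): F = (-46.6250, -8.5000).
Jacobian J = [[-2·a·b - 4·b^2 - 3·b - 1, -a^2 - 8·a·b - 3·a], [-2·b^2 + b - 1, -4·a·b + a + 1]].
At the point, J = [[-22.0000, -43.7500], [-4.0000, -11.5000]] (det J = 78.0000).
Solving J·Δ = −F gives Δ = (-2.1066, -0.0064).
Then the next iterate is (a, b)₁ = (0.3934, 1.4936).
Re-evaluating at (0.3934, 1.4936): F = (-6.897753, -0.067443), so ‖F‖₂ = 6.8981.

6.8981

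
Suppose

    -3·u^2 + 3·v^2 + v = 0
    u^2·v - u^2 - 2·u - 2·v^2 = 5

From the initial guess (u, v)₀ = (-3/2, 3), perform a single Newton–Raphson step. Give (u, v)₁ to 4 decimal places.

(-2.5554, 2.2763)

At (-3/2, 3): F = (23.2500, -15.5000).
Jacobian J = [[-6·u, 6·v + 1], [2·u·v - 2·u - 2, u^2 - 4·v]].
At the point, J = [[9.0000, 19.0000], [-8.0000, -9.7500]] (det J = 64.2500).
Solving J·Δ = −F gives Δ = (-1.0554, -0.7237).
Then the next iterate is (u, v)₁ = (-2.5554, 2.2763).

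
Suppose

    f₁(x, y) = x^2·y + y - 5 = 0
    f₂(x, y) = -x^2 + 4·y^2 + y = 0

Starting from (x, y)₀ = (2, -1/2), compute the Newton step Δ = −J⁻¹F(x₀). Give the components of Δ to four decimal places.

(-1.5385, 0.8846)

At (2, -1/2): F = (-7.5000, -3.5000).
Jacobian J = [[2·x·y, x^2 + 1], [-2·x, 8·y + 1]].
At the point, J = [[-2.0000, 5.0000], [-4.0000, -3.0000]] (det J = 26.0000).
Solving J·Δ = −F gives Δ = (-1.5385, 0.8846).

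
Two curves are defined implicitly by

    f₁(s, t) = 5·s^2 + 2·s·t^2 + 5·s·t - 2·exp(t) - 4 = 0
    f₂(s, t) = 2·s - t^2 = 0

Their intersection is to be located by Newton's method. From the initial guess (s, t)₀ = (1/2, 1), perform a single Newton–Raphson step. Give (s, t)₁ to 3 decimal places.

At (1/2, 1): F = (-4.68656, 0.000).
Jacobian J = [[10·s + 2·t^2 + 5·t, 4·s·t + 5·s - 2·exp(t)], [2, -2·t]].
At the point, J = [[12.000, -0.93656], [2.000, -2.000]] (det J = -22.12687).
Solving J·Δ = −F gives Δ = (0.424, 0.424).
Then the next iterate is (s, t)₁ = (0.924, 1.424).

(0.924, 1.424)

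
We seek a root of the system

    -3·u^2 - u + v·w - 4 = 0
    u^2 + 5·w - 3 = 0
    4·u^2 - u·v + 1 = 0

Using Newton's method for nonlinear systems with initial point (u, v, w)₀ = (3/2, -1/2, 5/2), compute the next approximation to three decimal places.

(0.998, 2.481, 0.451)

At (3/2, -1/2, 5/2): F = (-13.500, 11.750, 10.750).
Jacobian J = [[-6·u - 1, w, v], [2·u, 0, 5], [8·u - v, -u, 0]].
At the point, J = [[-10.000, 2.500, -0.500], [3.000, 0.000, 5.000], [12.500, -1.500, 0.000]] (det J = 83.500).
Solving J·Δ = −F gives Δ = (-0.502, 2.981, -2.049).
Then the next iterate is (u, v, w)₁ = (0.998, 2.481, 0.451).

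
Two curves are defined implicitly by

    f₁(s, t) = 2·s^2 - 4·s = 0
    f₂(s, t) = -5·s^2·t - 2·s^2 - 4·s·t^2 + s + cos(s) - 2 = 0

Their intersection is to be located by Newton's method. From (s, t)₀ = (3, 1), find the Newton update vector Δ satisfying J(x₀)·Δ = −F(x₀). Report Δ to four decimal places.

(-0.7500, -0.5961)

At (3, 1): F = (6.0000, -74.989992).
Jacobian J = [[4·s - 4, 0], [-10·s·t - 4·s - 4·t^2 - sin(s) + 1, -5·s^2 - 8·s·t]].
At the point, J = [[8.0000, 0.0000], [-45.141120, -69.0000]] (det J = -552.0000).
Solving J·Δ = −F gives Δ = (-0.7500, -0.5961).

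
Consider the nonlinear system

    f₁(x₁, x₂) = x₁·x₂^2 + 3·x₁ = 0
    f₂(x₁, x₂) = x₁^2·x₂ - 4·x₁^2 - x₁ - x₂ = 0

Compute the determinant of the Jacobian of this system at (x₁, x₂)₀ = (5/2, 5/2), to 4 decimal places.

J = [[x₂^2 + 3, 2·x₁·x₂], [2·x₁·x₂ - 8·x₁ - 1, x₁^2 - 1]].
At the point, J = [[9.2500, 12.5000], [-8.5000, 5.2500]].
det J = 154.8125.

154.8125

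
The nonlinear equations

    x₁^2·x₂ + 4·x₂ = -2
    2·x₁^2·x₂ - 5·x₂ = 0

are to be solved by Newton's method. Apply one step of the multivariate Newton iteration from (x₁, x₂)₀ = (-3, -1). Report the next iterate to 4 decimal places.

At (-3, -1): F = (-11.0000, -13.0000).
Jacobian J = [[2·x₁·x₂, x₁^2 + 4], [4·x₁·x₂, 2·x₁^2 - 5]].
At the point, J = [[6.0000, 13.0000], [12.0000, 13.0000]] (det J = -78.0000).
Solving J·Δ = −F gives Δ = (0.3333, 0.6923).
Then the next iterate is (x₁, x₂)₁ = (-2.6667, -0.3077).

(-2.6667, -0.3077)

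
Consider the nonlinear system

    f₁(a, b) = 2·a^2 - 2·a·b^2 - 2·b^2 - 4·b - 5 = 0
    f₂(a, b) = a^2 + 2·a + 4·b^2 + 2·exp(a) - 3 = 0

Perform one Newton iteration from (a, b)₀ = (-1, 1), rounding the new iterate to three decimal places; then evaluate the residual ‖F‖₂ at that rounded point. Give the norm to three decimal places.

At (-1, 1): F = (-7.000, 0.73576).
Jacobian J = [[4·a - 2·b^2, -4·a·b - 4·b - 4], [2·a + 2·exp(a) + 2, 8·b]].
At the point, J = [[-6.000, -4.000], [0.73576, 8.000]] (det J = -45.05696).
Solving J·Δ = −F gives Δ = (-1.178, 0.016).
Then the next iterate is (a, b)₁ = (-2.178, 1.016).
Re-evaluating at (-2.178, 1.016): F = (2.85536, 1.74324), so ‖F‖₂ = 3.345.

3.345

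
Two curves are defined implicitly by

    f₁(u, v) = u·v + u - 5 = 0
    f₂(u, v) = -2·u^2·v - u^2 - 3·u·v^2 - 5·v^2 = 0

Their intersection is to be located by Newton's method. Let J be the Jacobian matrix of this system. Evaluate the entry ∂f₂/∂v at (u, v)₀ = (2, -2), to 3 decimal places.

36.000

∂f₂/∂v = -2·u^2 - 6·u·v - 10·v.
At (2, -2) this is 36.000.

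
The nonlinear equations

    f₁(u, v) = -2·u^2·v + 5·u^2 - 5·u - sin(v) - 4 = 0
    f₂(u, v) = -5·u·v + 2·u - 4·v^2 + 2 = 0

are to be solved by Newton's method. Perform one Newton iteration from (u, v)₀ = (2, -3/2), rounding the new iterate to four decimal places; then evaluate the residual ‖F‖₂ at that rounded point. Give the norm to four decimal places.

At (2, -3/2): F = (18.997495, 12.0000).
Jacobian J = [[-4·u·v + 10·u - 5, -2·u^2 - cos(v)], [-5·v + 2, -5·u - 8·v]].
At the point, J = [[27.0000, -8.070737], [9.5000, 2.0000]] (det J = 130.672003).
Solving J·Δ = −F gives Δ = (-1.0319, -1.0984).
Then the next iterate is (u, v)₁ = (0.9681, -2.5984).
Re-evaluating at (0.9681, -2.5984): F = (1.232992, -10.492975), so ‖F‖₂ = 10.5652.

10.5652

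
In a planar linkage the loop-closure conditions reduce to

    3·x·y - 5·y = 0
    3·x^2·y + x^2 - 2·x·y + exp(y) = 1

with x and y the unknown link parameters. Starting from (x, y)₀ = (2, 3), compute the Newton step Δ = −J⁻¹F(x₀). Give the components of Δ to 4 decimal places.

(-0.1699, -1.4708)

At (2, 3): F = (3.0000, 47.085537).
Jacobian J = [[3·y, 3·x - 5], [6·x·y + 2·x - 2·y, 3·x^2 - 2·x + exp(y)]].
At the point, J = [[9.0000, 1.0000], [34.0000, 28.085537]] (det J = 218.769832).
Solving J·Δ = −F gives Δ = (-0.1699, -1.4708).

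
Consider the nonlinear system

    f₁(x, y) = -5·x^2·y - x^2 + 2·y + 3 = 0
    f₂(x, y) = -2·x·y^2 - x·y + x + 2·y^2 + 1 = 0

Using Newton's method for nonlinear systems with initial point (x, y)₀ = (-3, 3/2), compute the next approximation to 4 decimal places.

(-2.1205, 0.9036)

At (-3, 3/2): F = (-70.5000, 20.5000).
Jacobian J = [[-10·x·y - 2·x, -5·x^2 + 2], [-2·y^2 - y + 1, -4·x·y - x + 4·y]].
At the point, J = [[51.0000, -43.0000], [-5.0000, 27.0000]] (det J = 1162.0000).
Solving J·Δ = −F gives Δ = (0.8795, -0.5964).
Then the next iterate is (x, y)₁ = (-2.1205, 0.9036).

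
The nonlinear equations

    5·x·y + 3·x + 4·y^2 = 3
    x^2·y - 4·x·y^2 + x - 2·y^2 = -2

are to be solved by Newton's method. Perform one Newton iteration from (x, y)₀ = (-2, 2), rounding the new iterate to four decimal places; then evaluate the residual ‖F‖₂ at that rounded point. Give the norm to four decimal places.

7.4922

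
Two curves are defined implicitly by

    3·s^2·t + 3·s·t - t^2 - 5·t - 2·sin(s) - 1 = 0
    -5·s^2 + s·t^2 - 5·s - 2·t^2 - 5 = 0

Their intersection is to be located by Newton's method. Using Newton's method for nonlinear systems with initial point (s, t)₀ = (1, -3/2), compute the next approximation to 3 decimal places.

(-5.848, -24.852)

At (1, -3/2): F = (-6.43294, -17.250).
Jacobian J = [[6·s·t + 3·t - 2·cos(s), 3·s^2 + 3·s - 2·t - 5], [-10·s + t^2 - 5, 2·s·t - 4·t]].
At the point, J = [[-14.58060, 4.000], [-12.750, 3.000]] (det J = 7.25819).
Solving J·Δ = −F gives Δ = (-6.848, -23.352).
Then the next iterate is (s, t)₁ = (-5.848, -24.852).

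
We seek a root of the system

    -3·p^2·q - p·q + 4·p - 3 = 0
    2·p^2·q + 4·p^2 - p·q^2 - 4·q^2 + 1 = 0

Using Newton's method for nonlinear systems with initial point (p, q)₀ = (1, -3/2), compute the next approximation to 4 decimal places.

(0.6660, -0.9608)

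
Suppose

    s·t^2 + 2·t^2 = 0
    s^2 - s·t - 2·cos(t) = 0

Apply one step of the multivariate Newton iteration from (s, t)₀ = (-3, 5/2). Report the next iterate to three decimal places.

(0.951, 6.189)

At (-3, 5/2): F = (-6.250, 18.10229).
Jacobian J = [[t^2, 2·s·t + 4·t], [2·s - t, -s + 2·sin(t)]].
At the point, J = [[6.250, -5.000], [-8.500, 4.19694]] (det J = -16.26910).
Solving J·Δ = −F gives Δ = (3.951, 3.689).
Then the next iterate is (s, t)₁ = (0.951, 6.189).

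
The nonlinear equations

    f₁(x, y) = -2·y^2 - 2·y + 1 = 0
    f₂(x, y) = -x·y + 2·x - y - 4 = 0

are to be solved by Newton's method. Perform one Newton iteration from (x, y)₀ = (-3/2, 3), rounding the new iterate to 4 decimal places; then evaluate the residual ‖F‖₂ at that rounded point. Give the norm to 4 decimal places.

11.7044

At (-3/2, 3): F = (-23.0000, -5.5000).
Jacobian J = [[0, -4·y - 2], [-y + 2, -x - 1]].
At the point, J = [[0.0000, -14.0000], [-1.0000, 0.5000]] (det J = -14.0000).
Solving J·Δ = −F gives Δ = (-6.3214, -1.6429).
Then the next iterate is (x, y)₁ = (-7.8214, 1.3571).
Re-evaluating at (-7.8214, 1.3571): F = (-5.397641, -10.385478), so ‖F‖₂ = 11.7044.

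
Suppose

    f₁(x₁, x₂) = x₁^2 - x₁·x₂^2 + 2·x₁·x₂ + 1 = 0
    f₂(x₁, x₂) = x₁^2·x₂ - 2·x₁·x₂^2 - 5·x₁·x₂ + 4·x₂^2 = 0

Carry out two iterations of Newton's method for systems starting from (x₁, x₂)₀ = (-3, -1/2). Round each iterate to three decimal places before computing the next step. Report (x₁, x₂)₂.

At (-3, -1/2): F = (13.750, -9.500).
Jacobian J = [[2·x₁ - x₂^2 + 2·x₂, -2·x₁·x₂ + 2·x₁], [2·x₁·x₂ - 2·x₂^2 - 5·x₂, x₁^2 - 4·x₁·x₂ - 5·x₁ + 8·x₂]].
At the point, J = [[-7.250, -9.000], [5.000, 14.000]] (det J = -56.500).
Solving J·Δ = −F gives Δ = (1.894, 0.002).
Then the next iterate is (x₁, x₂)₁ = (-1.106, -0.498).
Round to (-1.106, -0.498) and repeat: F = (3.59910, -1.82251), J = [[-3.45600, -3.31358], [3.09557, 0.56608]].
Δ = (0.482, 0.583), so (x₁, x₂)₂ = (-0.624, 0.085).

(-0.624, 0.085)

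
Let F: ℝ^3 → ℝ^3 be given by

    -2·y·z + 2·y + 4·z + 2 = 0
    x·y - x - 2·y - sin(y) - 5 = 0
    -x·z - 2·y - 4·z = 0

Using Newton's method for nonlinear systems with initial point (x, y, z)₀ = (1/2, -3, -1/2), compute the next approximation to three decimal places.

(-0.446, 2.734, -1.320)

At (1/2, -3, -1/2): F = (-9.000, -0.85888, 8.250).
Jacobian J = [[0, -2·z + 2, -2·y + 4], [y - 1, x - cos(y) - 2, 0], [-z, -2, -x - 4]].
At the point, J = [[0.000, 3.000, 10.000], [-4.000, -0.51001, 0.000], [0.500, -2.000, -4.500]] (det J = 28.55004).
Solving J·Δ = −F gives Δ = (-0.946, 5.734, -0.820).
Then the next iterate is (x, y, z)₁ = (-0.446, 2.734, -1.320).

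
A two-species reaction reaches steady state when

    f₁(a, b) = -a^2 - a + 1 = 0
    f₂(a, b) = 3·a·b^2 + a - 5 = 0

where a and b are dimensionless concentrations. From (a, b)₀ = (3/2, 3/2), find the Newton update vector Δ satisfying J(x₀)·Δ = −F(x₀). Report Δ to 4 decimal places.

At (3/2, 3/2): F = (-2.7500, 6.6250).
Jacobian J = [[-2·a - 1, 0], [3·b^2 + 1, 6·a·b]].
At the point, J = [[-4.0000, 0.0000], [7.7500, 13.5000]] (det J = -54.0000).
Solving J·Δ = −F gives Δ = (-0.6875, -0.0961).

(-0.6875, -0.0961)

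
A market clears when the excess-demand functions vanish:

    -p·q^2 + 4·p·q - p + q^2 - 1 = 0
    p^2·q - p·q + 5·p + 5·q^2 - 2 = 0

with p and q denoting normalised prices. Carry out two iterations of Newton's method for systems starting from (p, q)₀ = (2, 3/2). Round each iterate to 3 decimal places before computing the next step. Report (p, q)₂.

At (2, 3/2): F = (6.750, 22.250).
Jacobian J = [[-q^2 + 4·q - 1, -2·p·q + 4·p + 2·q], [2·p·q - q + 5, p^2 - p + 10·q]].
At the point, J = [[2.750, 5.000], [9.500, 17.000]] (det J = -0.750).
Solving J·Δ = −F gives Δ = (4.667, -3.917).
Then the next iterate is (p, q)₁ = (6.667, -2.417).
Round to (6.667, -2.417) and repeat: F = (-105.22954, -30.77438), J = [[-16.50989, 54.06228], [-24.81128, 13.61189]].
Δ = (-0.207, 1.883), so (p, q)₂ = (6.460, -0.534).

(6.460, -0.534)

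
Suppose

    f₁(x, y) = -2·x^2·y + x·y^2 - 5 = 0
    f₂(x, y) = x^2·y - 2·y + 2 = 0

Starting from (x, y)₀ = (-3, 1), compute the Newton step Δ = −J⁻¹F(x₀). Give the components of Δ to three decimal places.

At (-3, 1): F = (-26.000, 9.000).
Jacobian J = [[-4·x·y + y^2, -2·x^2 + 2·x·y], [2·x·y, x^2 - 2]].
At the point, J = [[13.000, -24.000], [-6.000, 7.000]] (det J = -53.000).
Solving J·Δ = −F gives Δ = (0.642, -0.736).

(0.642, -0.736)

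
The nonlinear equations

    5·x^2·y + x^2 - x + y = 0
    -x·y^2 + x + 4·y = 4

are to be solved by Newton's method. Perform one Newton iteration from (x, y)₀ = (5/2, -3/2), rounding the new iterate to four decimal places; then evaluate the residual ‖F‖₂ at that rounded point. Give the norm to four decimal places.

8.1727

At (5/2, -3/2): F = (-44.6250, -13.1250).
Jacobian J = [[10·x·y + 2·x - 1, 5·x^2 + 1], [-y^2 + 1, -2·x·y + 4]].
At the point, J = [[-33.5000, 32.2500], [-1.2500, 11.5000]] (det J = -344.9375).
Solving J·Δ = −F gives Δ = (-0.2606, 1.1130).
Then the next iterate is (x, y)₁ = (2.2394, -0.3870).
Re-evaluating at (2.2394, -0.3870): F = (-7.315343, -3.643993), so ‖F‖₂ = 8.1727.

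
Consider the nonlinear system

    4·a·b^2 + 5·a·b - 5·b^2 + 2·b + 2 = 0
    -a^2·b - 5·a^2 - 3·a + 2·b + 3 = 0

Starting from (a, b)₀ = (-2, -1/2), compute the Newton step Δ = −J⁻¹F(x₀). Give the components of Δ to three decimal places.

(0.618, -0.365)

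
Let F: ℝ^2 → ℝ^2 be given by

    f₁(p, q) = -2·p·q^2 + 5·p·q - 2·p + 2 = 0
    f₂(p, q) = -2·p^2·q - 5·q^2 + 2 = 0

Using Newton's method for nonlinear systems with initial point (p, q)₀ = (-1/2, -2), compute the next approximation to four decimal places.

At (-1/2, -2): F = (12.0000, -17.0000).
Jacobian J = [[-2·q^2 + 5·q - 2, -4·p·q + 5·p], [-4·p·q, -2·p^2 - 10·q]].
At the point, J = [[-20.0000, -6.5000], [-4.0000, 19.5000]] (det J = -416.0000).
Solving J·Δ = −F gives Δ = (0.2969, 0.9327).
Then the next iterate is (p, q)₁ = (-0.2031, -1.0673).

(-0.2031, -1.0673)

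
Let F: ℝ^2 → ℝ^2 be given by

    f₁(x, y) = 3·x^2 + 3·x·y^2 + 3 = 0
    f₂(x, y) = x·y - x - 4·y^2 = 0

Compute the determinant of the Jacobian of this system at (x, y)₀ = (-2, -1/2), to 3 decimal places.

-13.500

J = [[6·x + 3·y^2, 6·x·y], [y - 1, x - 8·y]].
At the point, J = [[-11.250, 6.000], [-1.500, 2.000]].
det J = -13.500.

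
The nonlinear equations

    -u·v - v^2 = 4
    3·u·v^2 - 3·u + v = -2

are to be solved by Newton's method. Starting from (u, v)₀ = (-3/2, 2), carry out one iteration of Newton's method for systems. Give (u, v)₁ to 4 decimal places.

(-2.5841, 0.8673)

At (-3/2, 2): F = (-5.0000, -9.5000).
Jacobian J = [[-v, -u - 2·v], [3·v^2 - 3, 6·u·v + 1]].
At the point, J = [[-2.0000, -2.5000], [9.0000, -17.0000]] (det J = 56.5000).
Solving J·Δ = −F gives Δ = (-1.0841, -1.1327).
Then the next iterate is (u, v)₁ = (-2.5841, 0.8673).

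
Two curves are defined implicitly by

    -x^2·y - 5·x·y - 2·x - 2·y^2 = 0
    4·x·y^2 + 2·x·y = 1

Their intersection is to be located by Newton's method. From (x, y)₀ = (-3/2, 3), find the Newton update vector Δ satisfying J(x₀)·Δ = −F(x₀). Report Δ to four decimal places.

(0.7746, -0.8069)

At (-3/2, 3): F = (0.7500, -64.0000).
Jacobian J = [[-2·x·y - 5·y - 2, -x^2 - 5·x - 4·y], [4·y^2 + 2·y, 8·x·y + 2·x]].
At the point, J = [[-8.0000, -6.7500], [42.0000, -39.0000]] (det J = 595.5000).
Solving J·Δ = −F gives Δ = (0.7746, -0.8069).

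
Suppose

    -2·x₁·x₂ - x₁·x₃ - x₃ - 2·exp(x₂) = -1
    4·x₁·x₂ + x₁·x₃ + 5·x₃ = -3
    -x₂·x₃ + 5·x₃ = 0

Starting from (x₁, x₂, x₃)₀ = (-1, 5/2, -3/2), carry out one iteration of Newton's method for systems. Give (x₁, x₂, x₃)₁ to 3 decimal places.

At (-1, 5/2, -3/2): F = (-18.36499, -13.000, -3.750).
Jacobian J = [[-2·x₂ - x₃, -2·x₁ - 2·exp(x₂), -x₁ - 1], [4·x₂ + x₃, 4·x₁, x₁ + 5], [0, -x₃, -x₂ + 5]].
At the point, J = [[-3.500, -22.36499, 0.000], [8.500, -4.000, 4.000], [0.000, 1.500, 2.500]] (det J = 531.25599).
Solving J·Δ = −F gives Δ = (0.184, -0.850, 2.010).
Then the next iterate is (x₁, x₂, x₃)₁ = (-0.816, 1.650, 0.510).

(-0.816, 1.650, 0.510)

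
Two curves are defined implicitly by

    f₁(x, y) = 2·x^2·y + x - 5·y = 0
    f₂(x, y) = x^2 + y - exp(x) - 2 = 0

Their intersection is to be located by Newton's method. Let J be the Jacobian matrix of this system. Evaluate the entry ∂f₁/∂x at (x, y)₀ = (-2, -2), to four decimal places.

17.0000

∂f₁/∂x = 4·x·y + 1.
At (-2, -2) this is 17.0000.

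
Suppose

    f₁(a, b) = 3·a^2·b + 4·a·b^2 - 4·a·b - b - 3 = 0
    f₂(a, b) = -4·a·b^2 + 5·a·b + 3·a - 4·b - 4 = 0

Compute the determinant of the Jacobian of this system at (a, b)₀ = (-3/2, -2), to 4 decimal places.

-668.7500

J = [[6·a·b + 4·b^2 - 4·b, 3·a^2 + 8·a·b - 4·a - 1], [-4·b^2 + 5·b + 3, -8·a·b + 5·a - 4]].
At the point, J = [[42.0000, 35.7500], [-23.0000, -35.5000]].
det J = -668.7500.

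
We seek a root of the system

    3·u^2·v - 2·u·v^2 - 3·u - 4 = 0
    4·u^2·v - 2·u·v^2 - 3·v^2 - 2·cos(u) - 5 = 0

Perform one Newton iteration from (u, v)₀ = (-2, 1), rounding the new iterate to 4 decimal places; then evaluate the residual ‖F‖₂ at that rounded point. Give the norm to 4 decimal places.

At (-2, 1): F = (18.0000, 12.832294).
Jacobian J = [[6·u·v - 2·v^2 - 3, 3·u^2 - 4·u·v], [8·u·v - 2·v^2 + 2·sin(u), 4·u^2 - 4·u·v - 6·v]].
At the point, J = [[-17.0000, 20.0000], [-19.818595, 18.0000]] (det J = 90.371897).
Solving J·Δ = −F gives Δ = (-0.7453, -1.5335).
Then the next iterate is (u, v)₁ = (-2.7453, -0.5335).
Re-evaluating at (-2.7453, -0.5335): F = (-6.263797, -18.529381), so ‖F‖₂ = 19.5595.

19.5595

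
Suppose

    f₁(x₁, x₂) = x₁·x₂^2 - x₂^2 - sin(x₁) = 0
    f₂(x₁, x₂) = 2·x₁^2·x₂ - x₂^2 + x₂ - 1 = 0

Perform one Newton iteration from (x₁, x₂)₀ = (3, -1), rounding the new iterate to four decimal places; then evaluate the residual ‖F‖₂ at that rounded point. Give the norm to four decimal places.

193.5430

At (3, -1): F = (1.858880, -21.0000).
Jacobian J = [[x₂^2 - cos(x₁), 2·x₁·x₂ - 2·x₂], [4·x₁·x₂, 2·x₁^2 - 2·x₂ + 1]].
At the point, J = [[1.989992, -4.0000], [-12.0000, 21.0000]] (det J = -6.210158).
Solving J·Δ = −F gives Δ = (-7.2403, -3.1373).
Then the next iterate is (x₁, x₂)₁ = (-4.2403, -4.1373).
Re-evaluating at (-4.2403, -4.1373): F = (-90.590152, -171.033052), so ‖F‖₂ = 193.5430.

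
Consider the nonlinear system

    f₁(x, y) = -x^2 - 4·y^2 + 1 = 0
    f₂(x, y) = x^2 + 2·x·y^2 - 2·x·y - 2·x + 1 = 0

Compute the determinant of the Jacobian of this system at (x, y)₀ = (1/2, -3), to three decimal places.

-545.000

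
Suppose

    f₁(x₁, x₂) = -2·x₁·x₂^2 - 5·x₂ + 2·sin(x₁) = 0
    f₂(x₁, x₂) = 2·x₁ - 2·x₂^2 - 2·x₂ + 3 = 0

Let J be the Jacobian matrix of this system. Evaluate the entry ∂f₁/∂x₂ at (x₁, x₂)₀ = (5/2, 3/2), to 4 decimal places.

-20.0000

∂f₁/∂x₂ = -4·x₁·x₂ - 5.
At (5/2, 3/2) this is -20.0000.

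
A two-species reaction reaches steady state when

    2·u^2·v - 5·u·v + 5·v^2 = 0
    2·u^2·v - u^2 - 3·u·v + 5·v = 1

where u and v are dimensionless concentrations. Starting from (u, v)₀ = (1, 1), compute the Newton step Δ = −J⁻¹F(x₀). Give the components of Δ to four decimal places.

(2.0000, 0.0000)

At (1, 1): F = (2.0000, 2.0000).
Jacobian J = [[4·u·v - 5·v, 2·u^2 - 5·u + 10·v], [4·u·v - 2·u - 3·v, 2·u^2 - 3·u + 5]].
At the point, J = [[-1.0000, 7.0000], [-1.0000, 4.0000]] (det J = 3.0000).
Solving J·Δ = −F gives Δ = (2.0000, 0.0000).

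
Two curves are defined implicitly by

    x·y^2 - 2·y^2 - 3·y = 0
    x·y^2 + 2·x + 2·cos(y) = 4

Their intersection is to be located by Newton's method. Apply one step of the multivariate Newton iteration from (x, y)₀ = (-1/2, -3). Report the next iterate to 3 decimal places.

(0.412, -2.559)

At (-1/2, -3): F = (-13.500, -11.47998).
Jacobian J = [[y^2, 2·x·y - 4·y - 3], [y^2 + 2, 2·x·y - 2·sin(y)]].
At the point, J = [[9.000, 12.000], [11.000, 3.28224]] (det J = -102.45984).
Solving J·Δ = −F gives Δ = (0.912, 0.441).
Then the next iterate is (x, y)₁ = (0.412, -2.559).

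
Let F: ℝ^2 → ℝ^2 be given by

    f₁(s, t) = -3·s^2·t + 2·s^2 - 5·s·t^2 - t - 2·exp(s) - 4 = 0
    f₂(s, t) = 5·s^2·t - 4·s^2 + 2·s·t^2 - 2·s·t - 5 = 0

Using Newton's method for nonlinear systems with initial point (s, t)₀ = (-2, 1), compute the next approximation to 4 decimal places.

(-4.4343, 0.4539)

At (-2, 1): F = (0.729329, -1.0000).
Jacobian J = [[-6·s·t + 4·s - 5·t^2 - 2·exp(s), -3·s^2 - 10·s·t - 1], [10·s·t - 8·s + 2·t^2 - 2·t, 5·s^2 + 4·s·t - 2·s]].
At the point, J = [[-1.270671, 7.0000], [-4.0000, 16.0000]] (det J = 7.669271).
Solving J·Δ = −F gives Δ = (-2.4343, -0.5461).
Then the next iterate is (s, t)₁ = (-4.4343, 0.4539).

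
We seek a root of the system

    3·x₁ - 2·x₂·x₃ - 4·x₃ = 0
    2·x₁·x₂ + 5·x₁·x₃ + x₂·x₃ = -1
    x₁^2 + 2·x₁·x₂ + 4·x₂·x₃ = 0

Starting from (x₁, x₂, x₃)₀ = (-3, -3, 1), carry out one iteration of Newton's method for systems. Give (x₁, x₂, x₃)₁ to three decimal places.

(-1.907, -4.460, 1.400)

At (-3, -3, 1): F = (-7.000, 1.000, 15.000).
Jacobian J = [[3, -2·x₃, -2·x₂ - 4], [2·x₂ + 5·x₃, 2·x₁ + x₃, 5·x₁ + x₂], [2·x₁ + 2·x₂, 2·x₁ + 4·x₃, 4·x₂]].
At the point, J = [[3.000, -2.000, 2.000], [-1.000, -5.000, -18.000], [-12.000, -2.000, -12.000]] (det J = -452.000).
Solving J·Δ = −F gives Δ = (1.093, -1.460, 0.400).
Then the next iterate is (x₁, x₂, x₃)₁ = (-1.907, -4.460, 1.400).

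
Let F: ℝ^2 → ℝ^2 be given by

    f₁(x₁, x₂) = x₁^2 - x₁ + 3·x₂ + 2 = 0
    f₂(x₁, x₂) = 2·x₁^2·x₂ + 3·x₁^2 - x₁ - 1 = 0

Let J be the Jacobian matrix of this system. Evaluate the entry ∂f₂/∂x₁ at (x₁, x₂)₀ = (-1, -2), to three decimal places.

∂f₂/∂x₁ = 4·x₁·x₂ + 6·x₁ - 1.
At (-1, -2) this is 1.000.

1.000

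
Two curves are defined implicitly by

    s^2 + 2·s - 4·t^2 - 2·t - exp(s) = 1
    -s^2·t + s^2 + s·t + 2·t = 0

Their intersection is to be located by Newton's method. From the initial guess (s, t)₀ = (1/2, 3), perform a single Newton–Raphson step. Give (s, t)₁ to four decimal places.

At (1/2, 3): F = (-43.398721, 7.0000).
Jacobian J = [[2·s - exp(s) + 2, -8·t - 2], [-2·s·t + 2·s + t, -s^2 + s + 2]].
At the point, J = [[1.351279, -26.0000], [1.0000, 2.2500]] (det J = 29.040377).
Solving J·Δ = −F gives Δ = (-2.9047, -1.8201).
Then the next iterate is (s, t)₁ = (-2.4047, 1.1799).

(-2.4047, 1.1799)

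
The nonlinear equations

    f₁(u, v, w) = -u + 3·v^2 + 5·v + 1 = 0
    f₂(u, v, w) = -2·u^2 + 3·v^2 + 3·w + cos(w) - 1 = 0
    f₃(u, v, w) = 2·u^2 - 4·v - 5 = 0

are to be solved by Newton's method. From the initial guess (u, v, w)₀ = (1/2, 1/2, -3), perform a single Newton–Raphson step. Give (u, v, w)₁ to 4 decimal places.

(3.5833, 0.4167, 2.4620)

At (1/2, 1/2, -3): F = (3.7500, -10.739992, -6.5000).
Jacobian J = [[-1, 6·v + 5, 0], [-4·u, 6·v, -sin(w) + 3], [4·u, -4, 0]].
At the point, J = [[-1.0000, 8.0000, 0.0000], [-2.0000, 3.0000, 3.141120], [2.0000, -4.0000, 0.0000]] (det J = 37.693440).
Solving J·Δ = −F gives Δ = (3.0833, -0.0833, 5.4620).
Then the next iterate is (u, v, w)₁ = (3.5833, 0.4167, 2.4620).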